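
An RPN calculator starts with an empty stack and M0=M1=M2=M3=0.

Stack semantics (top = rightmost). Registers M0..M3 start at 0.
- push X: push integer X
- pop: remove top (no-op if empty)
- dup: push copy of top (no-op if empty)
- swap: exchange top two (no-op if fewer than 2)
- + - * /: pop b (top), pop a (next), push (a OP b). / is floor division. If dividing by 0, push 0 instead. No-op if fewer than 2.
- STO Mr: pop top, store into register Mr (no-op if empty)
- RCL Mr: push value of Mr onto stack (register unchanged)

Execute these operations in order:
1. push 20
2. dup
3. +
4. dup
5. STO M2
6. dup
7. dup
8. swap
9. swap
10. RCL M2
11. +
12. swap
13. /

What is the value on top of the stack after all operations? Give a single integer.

After op 1 (push 20): stack=[20] mem=[0,0,0,0]
After op 2 (dup): stack=[20,20] mem=[0,0,0,0]
After op 3 (+): stack=[40] mem=[0,0,0,0]
After op 4 (dup): stack=[40,40] mem=[0,0,0,0]
After op 5 (STO M2): stack=[40] mem=[0,0,40,0]
After op 6 (dup): stack=[40,40] mem=[0,0,40,0]
After op 7 (dup): stack=[40,40,40] mem=[0,0,40,0]
After op 8 (swap): stack=[40,40,40] mem=[0,0,40,0]
After op 9 (swap): stack=[40,40,40] mem=[0,0,40,0]
After op 10 (RCL M2): stack=[40,40,40,40] mem=[0,0,40,0]
After op 11 (+): stack=[40,40,80] mem=[0,0,40,0]
After op 12 (swap): stack=[40,80,40] mem=[0,0,40,0]
After op 13 (/): stack=[40,2] mem=[0,0,40,0]

Answer: 2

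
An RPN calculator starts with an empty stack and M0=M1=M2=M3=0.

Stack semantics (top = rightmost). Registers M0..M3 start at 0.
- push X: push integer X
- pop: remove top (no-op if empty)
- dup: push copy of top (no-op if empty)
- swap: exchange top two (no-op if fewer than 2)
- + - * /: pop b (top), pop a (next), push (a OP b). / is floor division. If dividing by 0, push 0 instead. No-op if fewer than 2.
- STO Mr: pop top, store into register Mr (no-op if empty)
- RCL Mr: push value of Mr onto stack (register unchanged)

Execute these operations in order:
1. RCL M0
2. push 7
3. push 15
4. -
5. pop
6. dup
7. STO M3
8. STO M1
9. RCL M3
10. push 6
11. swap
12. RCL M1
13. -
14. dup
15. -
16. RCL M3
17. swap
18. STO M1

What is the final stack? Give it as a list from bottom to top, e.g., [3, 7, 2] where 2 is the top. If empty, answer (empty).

After op 1 (RCL M0): stack=[0] mem=[0,0,0,0]
After op 2 (push 7): stack=[0,7] mem=[0,0,0,0]
After op 3 (push 15): stack=[0,7,15] mem=[0,0,0,0]
After op 4 (-): stack=[0,-8] mem=[0,0,0,0]
After op 5 (pop): stack=[0] mem=[0,0,0,0]
After op 6 (dup): stack=[0,0] mem=[0,0,0,0]
After op 7 (STO M3): stack=[0] mem=[0,0,0,0]
After op 8 (STO M1): stack=[empty] mem=[0,0,0,0]
After op 9 (RCL M3): stack=[0] mem=[0,0,0,0]
After op 10 (push 6): stack=[0,6] mem=[0,0,0,0]
After op 11 (swap): stack=[6,0] mem=[0,0,0,0]
After op 12 (RCL M1): stack=[6,0,0] mem=[0,0,0,0]
After op 13 (-): stack=[6,0] mem=[0,0,0,0]
After op 14 (dup): stack=[6,0,0] mem=[0,0,0,0]
After op 15 (-): stack=[6,0] mem=[0,0,0,0]
After op 16 (RCL M3): stack=[6,0,0] mem=[0,0,0,0]
After op 17 (swap): stack=[6,0,0] mem=[0,0,0,0]
After op 18 (STO M1): stack=[6,0] mem=[0,0,0,0]

Answer: [6, 0]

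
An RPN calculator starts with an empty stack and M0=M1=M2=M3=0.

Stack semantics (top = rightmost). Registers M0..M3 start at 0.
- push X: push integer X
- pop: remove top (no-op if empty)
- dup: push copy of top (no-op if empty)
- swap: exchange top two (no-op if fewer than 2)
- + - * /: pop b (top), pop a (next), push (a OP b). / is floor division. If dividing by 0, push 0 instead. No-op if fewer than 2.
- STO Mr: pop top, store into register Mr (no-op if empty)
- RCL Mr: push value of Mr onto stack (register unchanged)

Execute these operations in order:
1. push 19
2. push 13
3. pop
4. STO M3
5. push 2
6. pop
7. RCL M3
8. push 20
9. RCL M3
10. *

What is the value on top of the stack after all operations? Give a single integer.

After op 1 (push 19): stack=[19] mem=[0,0,0,0]
After op 2 (push 13): stack=[19,13] mem=[0,0,0,0]
After op 3 (pop): stack=[19] mem=[0,0,0,0]
After op 4 (STO M3): stack=[empty] mem=[0,0,0,19]
After op 5 (push 2): stack=[2] mem=[0,0,0,19]
After op 6 (pop): stack=[empty] mem=[0,0,0,19]
After op 7 (RCL M3): stack=[19] mem=[0,0,0,19]
After op 8 (push 20): stack=[19,20] mem=[0,0,0,19]
After op 9 (RCL M3): stack=[19,20,19] mem=[0,0,0,19]
After op 10 (*): stack=[19,380] mem=[0,0,0,19]

Answer: 380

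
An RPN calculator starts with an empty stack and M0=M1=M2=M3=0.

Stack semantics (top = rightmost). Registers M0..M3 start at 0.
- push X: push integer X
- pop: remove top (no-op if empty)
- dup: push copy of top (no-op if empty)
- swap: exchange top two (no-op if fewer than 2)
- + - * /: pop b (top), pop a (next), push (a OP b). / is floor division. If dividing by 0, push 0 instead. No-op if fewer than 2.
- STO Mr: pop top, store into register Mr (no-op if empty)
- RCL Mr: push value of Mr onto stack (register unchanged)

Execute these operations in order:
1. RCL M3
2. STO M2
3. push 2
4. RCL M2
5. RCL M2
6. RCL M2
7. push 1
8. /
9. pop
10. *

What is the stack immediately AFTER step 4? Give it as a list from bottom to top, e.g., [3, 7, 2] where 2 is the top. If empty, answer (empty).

After op 1 (RCL M3): stack=[0] mem=[0,0,0,0]
After op 2 (STO M2): stack=[empty] mem=[0,0,0,0]
After op 3 (push 2): stack=[2] mem=[0,0,0,0]
After op 4 (RCL M2): stack=[2,0] mem=[0,0,0,0]

[2, 0]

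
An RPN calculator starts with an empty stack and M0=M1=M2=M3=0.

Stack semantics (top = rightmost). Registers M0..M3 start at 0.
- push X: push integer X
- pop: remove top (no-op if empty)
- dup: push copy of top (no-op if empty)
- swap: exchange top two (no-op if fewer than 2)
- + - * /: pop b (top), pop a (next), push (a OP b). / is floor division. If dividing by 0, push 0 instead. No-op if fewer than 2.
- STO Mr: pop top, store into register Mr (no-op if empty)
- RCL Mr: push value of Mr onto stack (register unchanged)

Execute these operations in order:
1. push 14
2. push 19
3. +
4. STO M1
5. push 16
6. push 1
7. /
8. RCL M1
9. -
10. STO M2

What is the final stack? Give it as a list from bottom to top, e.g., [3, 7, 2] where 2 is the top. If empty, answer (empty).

Answer: (empty)

Derivation:
After op 1 (push 14): stack=[14] mem=[0,0,0,0]
After op 2 (push 19): stack=[14,19] mem=[0,0,0,0]
After op 3 (+): stack=[33] mem=[0,0,0,0]
After op 4 (STO M1): stack=[empty] mem=[0,33,0,0]
After op 5 (push 16): stack=[16] mem=[0,33,0,0]
After op 6 (push 1): stack=[16,1] mem=[0,33,0,0]
After op 7 (/): stack=[16] mem=[0,33,0,0]
After op 8 (RCL M1): stack=[16,33] mem=[0,33,0,0]
After op 9 (-): stack=[-17] mem=[0,33,0,0]
After op 10 (STO M2): stack=[empty] mem=[0,33,-17,0]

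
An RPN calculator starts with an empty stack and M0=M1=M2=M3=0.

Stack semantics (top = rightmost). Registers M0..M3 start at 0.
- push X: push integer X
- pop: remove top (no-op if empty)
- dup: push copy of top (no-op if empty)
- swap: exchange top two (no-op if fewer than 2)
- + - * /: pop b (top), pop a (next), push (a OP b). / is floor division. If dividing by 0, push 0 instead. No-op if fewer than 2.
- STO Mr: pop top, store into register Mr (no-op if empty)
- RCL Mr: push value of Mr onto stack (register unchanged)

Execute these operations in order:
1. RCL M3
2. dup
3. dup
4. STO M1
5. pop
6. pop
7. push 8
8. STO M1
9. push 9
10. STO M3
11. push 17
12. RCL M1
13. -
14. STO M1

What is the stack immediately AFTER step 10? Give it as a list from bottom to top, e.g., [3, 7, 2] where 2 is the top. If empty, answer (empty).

After op 1 (RCL M3): stack=[0] mem=[0,0,0,0]
After op 2 (dup): stack=[0,0] mem=[0,0,0,0]
After op 3 (dup): stack=[0,0,0] mem=[0,0,0,0]
After op 4 (STO M1): stack=[0,0] mem=[0,0,0,0]
After op 5 (pop): stack=[0] mem=[0,0,0,0]
After op 6 (pop): stack=[empty] mem=[0,0,0,0]
After op 7 (push 8): stack=[8] mem=[0,0,0,0]
After op 8 (STO M1): stack=[empty] mem=[0,8,0,0]
After op 9 (push 9): stack=[9] mem=[0,8,0,0]
After op 10 (STO M3): stack=[empty] mem=[0,8,0,9]

(empty)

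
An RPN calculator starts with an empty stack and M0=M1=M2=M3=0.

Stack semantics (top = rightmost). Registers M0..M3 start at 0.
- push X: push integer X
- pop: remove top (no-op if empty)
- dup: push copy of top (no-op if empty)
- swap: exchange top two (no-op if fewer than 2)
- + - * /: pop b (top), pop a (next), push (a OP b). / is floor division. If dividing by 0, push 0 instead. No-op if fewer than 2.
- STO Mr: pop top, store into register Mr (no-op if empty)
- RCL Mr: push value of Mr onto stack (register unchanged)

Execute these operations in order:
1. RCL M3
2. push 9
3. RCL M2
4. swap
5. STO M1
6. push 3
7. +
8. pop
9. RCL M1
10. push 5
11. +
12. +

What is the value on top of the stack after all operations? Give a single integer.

Answer: 14

Derivation:
After op 1 (RCL M3): stack=[0] mem=[0,0,0,0]
After op 2 (push 9): stack=[0,9] mem=[0,0,0,0]
After op 3 (RCL M2): stack=[0,9,0] mem=[0,0,0,0]
After op 4 (swap): stack=[0,0,9] mem=[0,0,0,0]
After op 5 (STO M1): stack=[0,0] mem=[0,9,0,0]
After op 6 (push 3): stack=[0,0,3] mem=[0,9,0,0]
After op 7 (+): stack=[0,3] mem=[0,9,0,0]
After op 8 (pop): stack=[0] mem=[0,9,0,0]
After op 9 (RCL M1): stack=[0,9] mem=[0,9,0,0]
After op 10 (push 5): stack=[0,9,5] mem=[0,9,0,0]
After op 11 (+): stack=[0,14] mem=[0,9,0,0]
After op 12 (+): stack=[14] mem=[0,9,0,0]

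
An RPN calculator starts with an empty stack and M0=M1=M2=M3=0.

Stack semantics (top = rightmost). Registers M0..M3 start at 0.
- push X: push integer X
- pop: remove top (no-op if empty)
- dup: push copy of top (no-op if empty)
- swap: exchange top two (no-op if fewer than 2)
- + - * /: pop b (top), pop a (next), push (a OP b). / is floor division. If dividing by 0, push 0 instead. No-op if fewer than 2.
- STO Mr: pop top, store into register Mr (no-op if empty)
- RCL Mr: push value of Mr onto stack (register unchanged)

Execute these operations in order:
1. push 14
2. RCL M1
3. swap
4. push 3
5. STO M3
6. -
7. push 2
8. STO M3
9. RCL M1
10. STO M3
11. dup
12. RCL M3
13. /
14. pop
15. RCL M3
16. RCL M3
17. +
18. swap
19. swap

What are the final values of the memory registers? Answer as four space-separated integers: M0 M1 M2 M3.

After op 1 (push 14): stack=[14] mem=[0,0,0,0]
After op 2 (RCL M1): stack=[14,0] mem=[0,0,0,0]
After op 3 (swap): stack=[0,14] mem=[0,0,0,0]
After op 4 (push 3): stack=[0,14,3] mem=[0,0,0,0]
After op 5 (STO M3): stack=[0,14] mem=[0,0,0,3]
After op 6 (-): stack=[-14] mem=[0,0,0,3]
After op 7 (push 2): stack=[-14,2] mem=[0,0,0,3]
After op 8 (STO M3): stack=[-14] mem=[0,0,0,2]
After op 9 (RCL M1): stack=[-14,0] mem=[0,0,0,2]
After op 10 (STO M3): stack=[-14] mem=[0,0,0,0]
After op 11 (dup): stack=[-14,-14] mem=[0,0,0,0]
After op 12 (RCL M3): stack=[-14,-14,0] mem=[0,0,0,0]
After op 13 (/): stack=[-14,0] mem=[0,0,0,0]
After op 14 (pop): stack=[-14] mem=[0,0,0,0]
After op 15 (RCL M3): stack=[-14,0] mem=[0,0,0,0]
After op 16 (RCL M3): stack=[-14,0,0] mem=[0,0,0,0]
After op 17 (+): stack=[-14,0] mem=[0,0,0,0]
After op 18 (swap): stack=[0,-14] mem=[0,0,0,0]
After op 19 (swap): stack=[-14,0] mem=[0,0,0,0]

Answer: 0 0 0 0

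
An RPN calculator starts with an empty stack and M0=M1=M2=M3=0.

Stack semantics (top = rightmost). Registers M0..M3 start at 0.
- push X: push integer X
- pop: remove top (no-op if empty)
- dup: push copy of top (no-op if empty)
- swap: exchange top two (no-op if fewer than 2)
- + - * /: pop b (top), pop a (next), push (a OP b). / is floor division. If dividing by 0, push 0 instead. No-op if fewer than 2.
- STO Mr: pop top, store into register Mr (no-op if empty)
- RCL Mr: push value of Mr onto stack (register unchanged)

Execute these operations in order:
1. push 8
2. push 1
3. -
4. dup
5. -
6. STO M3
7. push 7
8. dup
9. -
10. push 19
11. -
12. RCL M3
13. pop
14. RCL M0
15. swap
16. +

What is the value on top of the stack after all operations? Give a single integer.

Answer: -19

Derivation:
After op 1 (push 8): stack=[8] mem=[0,0,0,0]
After op 2 (push 1): stack=[8,1] mem=[0,0,0,0]
After op 3 (-): stack=[7] mem=[0,0,0,0]
After op 4 (dup): stack=[7,7] mem=[0,0,0,0]
After op 5 (-): stack=[0] mem=[0,0,0,0]
After op 6 (STO M3): stack=[empty] mem=[0,0,0,0]
After op 7 (push 7): stack=[7] mem=[0,0,0,0]
After op 8 (dup): stack=[7,7] mem=[0,0,0,0]
After op 9 (-): stack=[0] mem=[0,0,0,0]
After op 10 (push 19): stack=[0,19] mem=[0,0,0,0]
After op 11 (-): stack=[-19] mem=[0,0,0,0]
After op 12 (RCL M3): stack=[-19,0] mem=[0,0,0,0]
After op 13 (pop): stack=[-19] mem=[0,0,0,0]
After op 14 (RCL M0): stack=[-19,0] mem=[0,0,0,0]
After op 15 (swap): stack=[0,-19] mem=[0,0,0,0]
After op 16 (+): stack=[-19] mem=[0,0,0,0]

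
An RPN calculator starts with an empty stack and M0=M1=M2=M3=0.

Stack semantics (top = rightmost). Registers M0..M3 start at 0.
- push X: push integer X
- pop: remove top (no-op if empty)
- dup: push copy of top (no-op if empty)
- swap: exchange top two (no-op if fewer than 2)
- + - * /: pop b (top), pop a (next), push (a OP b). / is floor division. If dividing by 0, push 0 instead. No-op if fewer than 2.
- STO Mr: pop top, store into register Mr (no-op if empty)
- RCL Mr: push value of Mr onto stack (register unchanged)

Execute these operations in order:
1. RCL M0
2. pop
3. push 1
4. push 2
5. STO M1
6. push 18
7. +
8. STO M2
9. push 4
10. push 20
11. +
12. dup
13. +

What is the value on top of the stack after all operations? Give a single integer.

Answer: 48

Derivation:
After op 1 (RCL M0): stack=[0] mem=[0,0,0,0]
After op 2 (pop): stack=[empty] mem=[0,0,0,0]
After op 3 (push 1): stack=[1] mem=[0,0,0,0]
After op 4 (push 2): stack=[1,2] mem=[0,0,0,0]
After op 5 (STO M1): stack=[1] mem=[0,2,0,0]
After op 6 (push 18): stack=[1,18] mem=[0,2,0,0]
After op 7 (+): stack=[19] mem=[0,2,0,0]
After op 8 (STO M2): stack=[empty] mem=[0,2,19,0]
After op 9 (push 4): stack=[4] mem=[0,2,19,0]
After op 10 (push 20): stack=[4,20] mem=[0,2,19,0]
After op 11 (+): stack=[24] mem=[0,2,19,0]
After op 12 (dup): stack=[24,24] mem=[0,2,19,0]
After op 13 (+): stack=[48] mem=[0,2,19,0]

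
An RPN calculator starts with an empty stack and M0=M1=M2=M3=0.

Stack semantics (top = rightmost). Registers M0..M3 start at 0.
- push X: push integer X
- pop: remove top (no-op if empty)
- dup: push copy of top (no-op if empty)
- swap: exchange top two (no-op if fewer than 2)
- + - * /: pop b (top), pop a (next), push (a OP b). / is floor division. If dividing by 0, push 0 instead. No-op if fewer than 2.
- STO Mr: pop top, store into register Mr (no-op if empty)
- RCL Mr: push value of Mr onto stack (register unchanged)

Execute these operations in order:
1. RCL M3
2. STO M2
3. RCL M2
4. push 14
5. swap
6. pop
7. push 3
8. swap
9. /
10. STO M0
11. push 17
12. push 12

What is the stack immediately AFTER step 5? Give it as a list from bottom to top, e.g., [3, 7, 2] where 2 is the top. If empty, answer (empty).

After op 1 (RCL M3): stack=[0] mem=[0,0,0,0]
After op 2 (STO M2): stack=[empty] mem=[0,0,0,0]
After op 3 (RCL M2): stack=[0] mem=[0,0,0,0]
After op 4 (push 14): stack=[0,14] mem=[0,0,0,0]
After op 5 (swap): stack=[14,0] mem=[0,0,0,0]

[14, 0]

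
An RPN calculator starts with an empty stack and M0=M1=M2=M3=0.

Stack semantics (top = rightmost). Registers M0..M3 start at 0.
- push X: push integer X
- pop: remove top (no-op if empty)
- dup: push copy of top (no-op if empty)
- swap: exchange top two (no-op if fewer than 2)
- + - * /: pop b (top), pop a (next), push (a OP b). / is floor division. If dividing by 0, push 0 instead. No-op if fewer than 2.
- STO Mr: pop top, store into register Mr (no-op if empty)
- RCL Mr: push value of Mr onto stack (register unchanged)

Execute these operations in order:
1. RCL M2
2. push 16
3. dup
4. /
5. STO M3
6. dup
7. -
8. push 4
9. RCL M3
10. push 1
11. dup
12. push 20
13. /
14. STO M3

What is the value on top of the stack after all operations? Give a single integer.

Answer: 1

Derivation:
After op 1 (RCL M2): stack=[0] mem=[0,0,0,0]
After op 2 (push 16): stack=[0,16] mem=[0,0,0,0]
After op 3 (dup): stack=[0,16,16] mem=[0,0,0,0]
After op 4 (/): stack=[0,1] mem=[0,0,0,0]
After op 5 (STO M3): stack=[0] mem=[0,0,0,1]
After op 6 (dup): stack=[0,0] mem=[0,0,0,1]
After op 7 (-): stack=[0] mem=[0,0,0,1]
After op 8 (push 4): stack=[0,4] mem=[0,0,0,1]
After op 9 (RCL M3): stack=[0,4,1] mem=[0,0,0,1]
After op 10 (push 1): stack=[0,4,1,1] mem=[0,0,0,1]
After op 11 (dup): stack=[0,4,1,1,1] mem=[0,0,0,1]
After op 12 (push 20): stack=[0,4,1,1,1,20] mem=[0,0,0,1]
After op 13 (/): stack=[0,4,1,1,0] mem=[0,0,0,1]
After op 14 (STO M3): stack=[0,4,1,1] mem=[0,0,0,0]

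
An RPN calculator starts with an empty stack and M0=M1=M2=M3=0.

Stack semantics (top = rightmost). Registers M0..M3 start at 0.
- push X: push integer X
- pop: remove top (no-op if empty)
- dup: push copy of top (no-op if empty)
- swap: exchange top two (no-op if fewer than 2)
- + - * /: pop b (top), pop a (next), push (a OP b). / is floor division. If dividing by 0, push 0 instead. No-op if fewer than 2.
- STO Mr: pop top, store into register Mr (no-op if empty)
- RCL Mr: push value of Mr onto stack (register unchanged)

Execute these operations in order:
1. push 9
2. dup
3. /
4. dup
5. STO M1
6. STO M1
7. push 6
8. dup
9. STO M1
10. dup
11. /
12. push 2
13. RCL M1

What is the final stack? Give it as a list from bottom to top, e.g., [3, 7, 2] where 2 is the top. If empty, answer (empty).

Answer: [1, 2, 6]

Derivation:
After op 1 (push 9): stack=[9] mem=[0,0,0,0]
After op 2 (dup): stack=[9,9] mem=[0,0,0,0]
After op 3 (/): stack=[1] mem=[0,0,0,0]
After op 4 (dup): stack=[1,1] mem=[0,0,0,0]
After op 5 (STO M1): stack=[1] mem=[0,1,0,0]
After op 6 (STO M1): stack=[empty] mem=[0,1,0,0]
After op 7 (push 6): stack=[6] mem=[0,1,0,0]
After op 8 (dup): stack=[6,6] mem=[0,1,0,0]
After op 9 (STO M1): stack=[6] mem=[0,6,0,0]
After op 10 (dup): stack=[6,6] mem=[0,6,0,0]
After op 11 (/): stack=[1] mem=[0,6,0,0]
After op 12 (push 2): stack=[1,2] mem=[0,6,0,0]
After op 13 (RCL M1): stack=[1,2,6] mem=[0,6,0,0]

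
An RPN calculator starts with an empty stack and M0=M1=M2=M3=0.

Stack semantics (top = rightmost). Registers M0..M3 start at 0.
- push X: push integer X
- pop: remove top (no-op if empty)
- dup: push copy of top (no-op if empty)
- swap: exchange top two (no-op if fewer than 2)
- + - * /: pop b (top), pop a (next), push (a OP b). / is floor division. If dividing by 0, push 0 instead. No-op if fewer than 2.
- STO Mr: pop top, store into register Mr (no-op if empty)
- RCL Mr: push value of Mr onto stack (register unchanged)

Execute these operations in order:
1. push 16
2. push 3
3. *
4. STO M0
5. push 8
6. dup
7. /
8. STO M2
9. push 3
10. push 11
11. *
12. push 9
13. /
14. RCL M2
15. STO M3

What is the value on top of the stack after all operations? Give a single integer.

After op 1 (push 16): stack=[16] mem=[0,0,0,0]
After op 2 (push 3): stack=[16,3] mem=[0,0,0,0]
After op 3 (*): stack=[48] mem=[0,0,0,0]
After op 4 (STO M0): stack=[empty] mem=[48,0,0,0]
After op 5 (push 8): stack=[8] mem=[48,0,0,0]
After op 6 (dup): stack=[8,8] mem=[48,0,0,0]
After op 7 (/): stack=[1] mem=[48,0,0,0]
After op 8 (STO M2): stack=[empty] mem=[48,0,1,0]
After op 9 (push 3): stack=[3] mem=[48,0,1,0]
After op 10 (push 11): stack=[3,11] mem=[48,0,1,0]
After op 11 (*): stack=[33] mem=[48,0,1,0]
After op 12 (push 9): stack=[33,9] mem=[48,0,1,0]
After op 13 (/): stack=[3] mem=[48,0,1,0]
After op 14 (RCL M2): stack=[3,1] mem=[48,0,1,0]
After op 15 (STO M3): stack=[3] mem=[48,0,1,1]

Answer: 3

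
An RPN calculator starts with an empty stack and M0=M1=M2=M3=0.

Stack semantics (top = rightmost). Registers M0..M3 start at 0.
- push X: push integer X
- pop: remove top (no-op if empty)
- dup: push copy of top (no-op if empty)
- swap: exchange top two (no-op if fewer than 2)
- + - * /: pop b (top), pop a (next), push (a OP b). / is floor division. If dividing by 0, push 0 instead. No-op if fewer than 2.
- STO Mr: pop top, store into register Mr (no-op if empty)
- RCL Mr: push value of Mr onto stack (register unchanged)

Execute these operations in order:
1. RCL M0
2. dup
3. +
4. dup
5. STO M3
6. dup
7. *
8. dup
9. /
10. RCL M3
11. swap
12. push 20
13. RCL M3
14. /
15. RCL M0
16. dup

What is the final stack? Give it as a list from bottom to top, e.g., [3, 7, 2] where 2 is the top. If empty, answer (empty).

After op 1 (RCL M0): stack=[0] mem=[0,0,0,0]
After op 2 (dup): stack=[0,0] mem=[0,0,0,0]
After op 3 (+): stack=[0] mem=[0,0,0,0]
After op 4 (dup): stack=[0,0] mem=[0,0,0,0]
After op 5 (STO M3): stack=[0] mem=[0,0,0,0]
After op 6 (dup): stack=[0,0] mem=[0,0,0,0]
After op 7 (*): stack=[0] mem=[0,0,0,0]
After op 8 (dup): stack=[0,0] mem=[0,0,0,0]
After op 9 (/): stack=[0] mem=[0,0,0,0]
After op 10 (RCL M3): stack=[0,0] mem=[0,0,0,0]
After op 11 (swap): stack=[0,0] mem=[0,0,0,0]
After op 12 (push 20): stack=[0,0,20] mem=[0,0,0,0]
After op 13 (RCL M3): stack=[0,0,20,0] mem=[0,0,0,0]
After op 14 (/): stack=[0,0,0] mem=[0,0,0,0]
After op 15 (RCL M0): stack=[0,0,0,0] mem=[0,0,0,0]
After op 16 (dup): stack=[0,0,0,0,0] mem=[0,0,0,0]

Answer: [0, 0, 0, 0, 0]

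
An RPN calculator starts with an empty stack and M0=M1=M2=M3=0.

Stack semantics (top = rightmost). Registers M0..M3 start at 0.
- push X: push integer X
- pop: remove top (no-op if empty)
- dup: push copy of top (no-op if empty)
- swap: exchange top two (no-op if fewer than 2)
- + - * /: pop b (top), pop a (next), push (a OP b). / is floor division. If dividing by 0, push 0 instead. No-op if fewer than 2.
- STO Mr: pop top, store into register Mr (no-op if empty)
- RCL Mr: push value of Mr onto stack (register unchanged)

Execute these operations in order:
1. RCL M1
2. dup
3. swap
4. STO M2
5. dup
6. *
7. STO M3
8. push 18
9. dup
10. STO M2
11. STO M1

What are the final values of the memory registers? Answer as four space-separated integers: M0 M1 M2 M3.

After op 1 (RCL M1): stack=[0] mem=[0,0,0,0]
After op 2 (dup): stack=[0,0] mem=[0,0,0,0]
After op 3 (swap): stack=[0,0] mem=[0,0,0,0]
After op 4 (STO M2): stack=[0] mem=[0,0,0,0]
After op 5 (dup): stack=[0,0] mem=[0,0,0,0]
After op 6 (*): stack=[0] mem=[0,0,0,0]
After op 7 (STO M3): stack=[empty] mem=[0,0,0,0]
After op 8 (push 18): stack=[18] mem=[0,0,0,0]
After op 9 (dup): stack=[18,18] mem=[0,0,0,0]
After op 10 (STO M2): stack=[18] mem=[0,0,18,0]
After op 11 (STO M1): stack=[empty] mem=[0,18,18,0]

Answer: 0 18 18 0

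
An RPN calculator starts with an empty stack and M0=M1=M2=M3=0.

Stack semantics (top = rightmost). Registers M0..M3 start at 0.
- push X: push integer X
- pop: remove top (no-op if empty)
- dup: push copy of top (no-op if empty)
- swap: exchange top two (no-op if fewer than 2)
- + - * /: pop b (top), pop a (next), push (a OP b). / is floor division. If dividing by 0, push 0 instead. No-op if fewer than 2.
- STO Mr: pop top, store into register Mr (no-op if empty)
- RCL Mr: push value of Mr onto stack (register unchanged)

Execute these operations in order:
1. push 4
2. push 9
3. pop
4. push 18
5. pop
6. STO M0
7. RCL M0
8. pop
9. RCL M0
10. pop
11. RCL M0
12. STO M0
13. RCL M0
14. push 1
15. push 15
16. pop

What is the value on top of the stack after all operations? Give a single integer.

After op 1 (push 4): stack=[4] mem=[0,0,0,0]
After op 2 (push 9): stack=[4,9] mem=[0,0,0,0]
After op 3 (pop): stack=[4] mem=[0,0,0,0]
After op 4 (push 18): stack=[4,18] mem=[0,0,0,0]
After op 5 (pop): stack=[4] mem=[0,0,0,0]
After op 6 (STO M0): stack=[empty] mem=[4,0,0,0]
After op 7 (RCL M0): stack=[4] mem=[4,0,0,0]
After op 8 (pop): stack=[empty] mem=[4,0,0,0]
After op 9 (RCL M0): stack=[4] mem=[4,0,0,0]
After op 10 (pop): stack=[empty] mem=[4,0,0,0]
After op 11 (RCL M0): stack=[4] mem=[4,0,0,0]
After op 12 (STO M0): stack=[empty] mem=[4,0,0,0]
After op 13 (RCL M0): stack=[4] mem=[4,0,0,0]
After op 14 (push 1): stack=[4,1] mem=[4,0,0,0]
After op 15 (push 15): stack=[4,1,15] mem=[4,0,0,0]
After op 16 (pop): stack=[4,1] mem=[4,0,0,0]

Answer: 1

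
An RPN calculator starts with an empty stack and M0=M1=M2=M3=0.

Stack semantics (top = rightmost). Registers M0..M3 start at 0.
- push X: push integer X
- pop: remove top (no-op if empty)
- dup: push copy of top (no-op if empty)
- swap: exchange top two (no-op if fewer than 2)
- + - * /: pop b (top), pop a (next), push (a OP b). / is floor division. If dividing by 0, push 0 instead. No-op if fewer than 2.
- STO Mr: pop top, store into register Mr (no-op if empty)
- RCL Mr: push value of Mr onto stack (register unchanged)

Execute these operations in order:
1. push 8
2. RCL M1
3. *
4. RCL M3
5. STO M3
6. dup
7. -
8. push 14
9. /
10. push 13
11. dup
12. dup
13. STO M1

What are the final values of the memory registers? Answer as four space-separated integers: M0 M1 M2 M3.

After op 1 (push 8): stack=[8] mem=[0,0,0,0]
After op 2 (RCL M1): stack=[8,0] mem=[0,0,0,0]
After op 3 (*): stack=[0] mem=[0,0,0,0]
After op 4 (RCL M3): stack=[0,0] mem=[0,0,0,0]
After op 5 (STO M3): stack=[0] mem=[0,0,0,0]
After op 6 (dup): stack=[0,0] mem=[0,0,0,0]
After op 7 (-): stack=[0] mem=[0,0,0,0]
After op 8 (push 14): stack=[0,14] mem=[0,0,0,0]
After op 9 (/): stack=[0] mem=[0,0,0,0]
After op 10 (push 13): stack=[0,13] mem=[0,0,0,0]
After op 11 (dup): stack=[0,13,13] mem=[0,0,0,0]
After op 12 (dup): stack=[0,13,13,13] mem=[0,0,0,0]
After op 13 (STO M1): stack=[0,13,13] mem=[0,13,0,0]

Answer: 0 13 0 0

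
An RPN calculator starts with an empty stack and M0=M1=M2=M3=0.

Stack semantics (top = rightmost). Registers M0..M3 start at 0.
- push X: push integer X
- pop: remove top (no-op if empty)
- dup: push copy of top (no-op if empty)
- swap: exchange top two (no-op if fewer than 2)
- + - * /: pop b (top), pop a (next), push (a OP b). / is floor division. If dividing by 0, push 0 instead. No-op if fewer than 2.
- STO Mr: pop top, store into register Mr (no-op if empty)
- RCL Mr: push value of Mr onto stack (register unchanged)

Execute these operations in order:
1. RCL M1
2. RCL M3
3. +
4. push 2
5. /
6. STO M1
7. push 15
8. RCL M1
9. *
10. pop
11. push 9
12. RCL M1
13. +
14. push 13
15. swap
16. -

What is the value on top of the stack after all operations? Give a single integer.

Answer: 4

Derivation:
After op 1 (RCL M1): stack=[0] mem=[0,0,0,0]
After op 2 (RCL M3): stack=[0,0] mem=[0,0,0,0]
After op 3 (+): stack=[0] mem=[0,0,0,0]
After op 4 (push 2): stack=[0,2] mem=[0,0,0,0]
After op 5 (/): stack=[0] mem=[0,0,0,0]
After op 6 (STO M1): stack=[empty] mem=[0,0,0,0]
After op 7 (push 15): stack=[15] mem=[0,0,0,0]
After op 8 (RCL M1): stack=[15,0] mem=[0,0,0,0]
After op 9 (*): stack=[0] mem=[0,0,0,0]
After op 10 (pop): stack=[empty] mem=[0,0,0,0]
After op 11 (push 9): stack=[9] mem=[0,0,0,0]
After op 12 (RCL M1): stack=[9,0] mem=[0,0,0,0]
After op 13 (+): stack=[9] mem=[0,0,0,0]
After op 14 (push 13): stack=[9,13] mem=[0,0,0,0]
After op 15 (swap): stack=[13,9] mem=[0,0,0,0]
After op 16 (-): stack=[4] mem=[0,0,0,0]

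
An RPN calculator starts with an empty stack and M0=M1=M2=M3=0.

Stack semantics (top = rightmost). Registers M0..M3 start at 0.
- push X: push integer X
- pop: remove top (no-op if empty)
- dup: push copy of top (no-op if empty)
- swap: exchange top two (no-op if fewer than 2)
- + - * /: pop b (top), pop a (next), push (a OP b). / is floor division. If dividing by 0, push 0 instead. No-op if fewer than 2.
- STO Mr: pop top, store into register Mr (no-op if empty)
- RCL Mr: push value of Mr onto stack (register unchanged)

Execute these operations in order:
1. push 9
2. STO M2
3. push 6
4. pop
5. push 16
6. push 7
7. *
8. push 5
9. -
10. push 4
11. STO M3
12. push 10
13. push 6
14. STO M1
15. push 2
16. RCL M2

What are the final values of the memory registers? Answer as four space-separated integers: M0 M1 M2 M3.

Answer: 0 6 9 4

Derivation:
After op 1 (push 9): stack=[9] mem=[0,0,0,0]
After op 2 (STO M2): stack=[empty] mem=[0,0,9,0]
After op 3 (push 6): stack=[6] mem=[0,0,9,0]
After op 4 (pop): stack=[empty] mem=[0,0,9,0]
After op 5 (push 16): stack=[16] mem=[0,0,9,0]
After op 6 (push 7): stack=[16,7] mem=[0,0,9,0]
After op 7 (*): stack=[112] mem=[0,0,9,0]
After op 8 (push 5): stack=[112,5] mem=[0,0,9,0]
After op 9 (-): stack=[107] mem=[0,0,9,0]
After op 10 (push 4): stack=[107,4] mem=[0,0,9,0]
After op 11 (STO M3): stack=[107] mem=[0,0,9,4]
After op 12 (push 10): stack=[107,10] mem=[0,0,9,4]
After op 13 (push 6): stack=[107,10,6] mem=[0,0,9,4]
After op 14 (STO M1): stack=[107,10] mem=[0,6,9,4]
After op 15 (push 2): stack=[107,10,2] mem=[0,6,9,4]
After op 16 (RCL M2): stack=[107,10,2,9] mem=[0,6,9,4]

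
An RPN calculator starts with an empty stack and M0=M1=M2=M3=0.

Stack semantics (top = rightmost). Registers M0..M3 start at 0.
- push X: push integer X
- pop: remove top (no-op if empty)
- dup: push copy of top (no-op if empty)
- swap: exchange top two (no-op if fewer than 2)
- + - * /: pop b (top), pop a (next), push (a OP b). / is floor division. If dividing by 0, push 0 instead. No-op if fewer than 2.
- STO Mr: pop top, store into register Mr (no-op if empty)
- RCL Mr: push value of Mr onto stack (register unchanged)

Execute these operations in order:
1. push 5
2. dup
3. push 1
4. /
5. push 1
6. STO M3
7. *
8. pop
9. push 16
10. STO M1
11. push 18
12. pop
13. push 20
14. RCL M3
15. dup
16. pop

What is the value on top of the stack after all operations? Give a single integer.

After op 1 (push 5): stack=[5] mem=[0,0,0,0]
After op 2 (dup): stack=[5,5] mem=[0,0,0,0]
After op 3 (push 1): stack=[5,5,1] mem=[0,0,0,0]
After op 4 (/): stack=[5,5] mem=[0,0,0,0]
After op 5 (push 1): stack=[5,5,1] mem=[0,0,0,0]
After op 6 (STO M3): stack=[5,5] mem=[0,0,0,1]
After op 7 (*): stack=[25] mem=[0,0,0,1]
After op 8 (pop): stack=[empty] mem=[0,0,0,1]
After op 9 (push 16): stack=[16] mem=[0,0,0,1]
After op 10 (STO M1): stack=[empty] mem=[0,16,0,1]
After op 11 (push 18): stack=[18] mem=[0,16,0,1]
After op 12 (pop): stack=[empty] mem=[0,16,0,1]
After op 13 (push 20): stack=[20] mem=[0,16,0,1]
After op 14 (RCL M3): stack=[20,1] mem=[0,16,0,1]
After op 15 (dup): stack=[20,1,1] mem=[0,16,0,1]
After op 16 (pop): stack=[20,1] mem=[0,16,0,1]

Answer: 1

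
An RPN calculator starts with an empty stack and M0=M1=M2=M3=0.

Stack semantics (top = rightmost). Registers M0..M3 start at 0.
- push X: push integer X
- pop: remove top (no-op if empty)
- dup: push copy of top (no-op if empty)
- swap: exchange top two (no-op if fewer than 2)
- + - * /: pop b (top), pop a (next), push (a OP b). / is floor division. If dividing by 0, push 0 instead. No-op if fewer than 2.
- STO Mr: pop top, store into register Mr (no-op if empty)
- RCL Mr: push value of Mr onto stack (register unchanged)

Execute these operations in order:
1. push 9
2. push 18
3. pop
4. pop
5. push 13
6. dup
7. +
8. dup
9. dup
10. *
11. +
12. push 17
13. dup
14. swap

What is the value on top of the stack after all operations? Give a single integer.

Answer: 17

Derivation:
After op 1 (push 9): stack=[9] mem=[0,0,0,0]
After op 2 (push 18): stack=[9,18] mem=[0,0,0,0]
After op 3 (pop): stack=[9] mem=[0,0,0,0]
After op 4 (pop): stack=[empty] mem=[0,0,0,0]
After op 5 (push 13): stack=[13] mem=[0,0,0,0]
After op 6 (dup): stack=[13,13] mem=[0,0,0,0]
After op 7 (+): stack=[26] mem=[0,0,0,0]
After op 8 (dup): stack=[26,26] mem=[0,0,0,0]
After op 9 (dup): stack=[26,26,26] mem=[0,0,0,0]
After op 10 (*): stack=[26,676] mem=[0,0,0,0]
After op 11 (+): stack=[702] mem=[0,0,0,0]
After op 12 (push 17): stack=[702,17] mem=[0,0,0,0]
After op 13 (dup): stack=[702,17,17] mem=[0,0,0,0]
After op 14 (swap): stack=[702,17,17] mem=[0,0,0,0]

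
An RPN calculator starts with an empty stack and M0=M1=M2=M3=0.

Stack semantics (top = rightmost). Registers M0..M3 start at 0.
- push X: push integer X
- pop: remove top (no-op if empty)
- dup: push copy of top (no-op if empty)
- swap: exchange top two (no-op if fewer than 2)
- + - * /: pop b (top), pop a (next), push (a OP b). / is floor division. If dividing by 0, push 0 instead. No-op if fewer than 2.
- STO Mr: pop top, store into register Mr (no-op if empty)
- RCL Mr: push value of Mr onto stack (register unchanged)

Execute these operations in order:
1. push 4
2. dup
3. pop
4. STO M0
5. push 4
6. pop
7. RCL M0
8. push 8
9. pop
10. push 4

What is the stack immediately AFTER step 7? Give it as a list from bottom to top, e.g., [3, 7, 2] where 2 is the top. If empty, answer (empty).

After op 1 (push 4): stack=[4] mem=[0,0,0,0]
After op 2 (dup): stack=[4,4] mem=[0,0,0,0]
After op 3 (pop): stack=[4] mem=[0,0,0,0]
After op 4 (STO M0): stack=[empty] mem=[4,0,0,0]
After op 5 (push 4): stack=[4] mem=[4,0,0,0]
After op 6 (pop): stack=[empty] mem=[4,0,0,0]
After op 7 (RCL M0): stack=[4] mem=[4,0,0,0]

[4]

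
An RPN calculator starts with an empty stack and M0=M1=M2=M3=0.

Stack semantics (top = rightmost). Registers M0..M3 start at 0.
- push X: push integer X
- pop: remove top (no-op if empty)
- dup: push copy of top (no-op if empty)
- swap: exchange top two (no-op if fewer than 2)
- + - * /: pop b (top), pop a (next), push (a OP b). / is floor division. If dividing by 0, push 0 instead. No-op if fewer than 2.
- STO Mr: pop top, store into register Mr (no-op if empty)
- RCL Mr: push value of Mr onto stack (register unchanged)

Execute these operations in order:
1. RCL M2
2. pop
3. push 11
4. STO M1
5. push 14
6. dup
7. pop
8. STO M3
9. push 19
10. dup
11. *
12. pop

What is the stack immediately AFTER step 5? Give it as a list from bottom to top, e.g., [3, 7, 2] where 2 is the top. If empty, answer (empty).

After op 1 (RCL M2): stack=[0] mem=[0,0,0,0]
After op 2 (pop): stack=[empty] mem=[0,0,0,0]
After op 3 (push 11): stack=[11] mem=[0,0,0,0]
After op 4 (STO M1): stack=[empty] mem=[0,11,0,0]
After op 5 (push 14): stack=[14] mem=[0,11,0,0]

[14]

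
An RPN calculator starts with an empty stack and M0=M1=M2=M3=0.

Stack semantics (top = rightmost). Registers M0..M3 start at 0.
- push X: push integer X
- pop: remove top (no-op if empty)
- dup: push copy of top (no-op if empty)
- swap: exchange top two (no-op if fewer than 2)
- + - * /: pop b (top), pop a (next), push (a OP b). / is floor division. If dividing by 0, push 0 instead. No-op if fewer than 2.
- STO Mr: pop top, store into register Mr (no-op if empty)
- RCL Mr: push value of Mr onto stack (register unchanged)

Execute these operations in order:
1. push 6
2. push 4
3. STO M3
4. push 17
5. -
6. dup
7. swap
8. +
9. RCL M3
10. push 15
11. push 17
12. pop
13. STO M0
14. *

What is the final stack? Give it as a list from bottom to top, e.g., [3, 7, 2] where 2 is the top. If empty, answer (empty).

Answer: [-88]

Derivation:
After op 1 (push 6): stack=[6] mem=[0,0,0,0]
After op 2 (push 4): stack=[6,4] mem=[0,0,0,0]
After op 3 (STO M3): stack=[6] mem=[0,0,0,4]
After op 4 (push 17): stack=[6,17] mem=[0,0,0,4]
After op 5 (-): stack=[-11] mem=[0,0,0,4]
After op 6 (dup): stack=[-11,-11] mem=[0,0,0,4]
After op 7 (swap): stack=[-11,-11] mem=[0,0,0,4]
After op 8 (+): stack=[-22] mem=[0,0,0,4]
After op 9 (RCL M3): stack=[-22,4] mem=[0,0,0,4]
After op 10 (push 15): stack=[-22,4,15] mem=[0,0,0,4]
After op 11 (push 17): stack=[-22,4,15,17] mem=[0,0,0,4]
After op 12 (pop): stack=[-22,4,15] mem=[0,0,0,4]
After op 13 (STO M0): stack=[-22,4] mem=[15,0,0,4]
After op 14 (*): stack=[-88] mem=[15,0,0,4]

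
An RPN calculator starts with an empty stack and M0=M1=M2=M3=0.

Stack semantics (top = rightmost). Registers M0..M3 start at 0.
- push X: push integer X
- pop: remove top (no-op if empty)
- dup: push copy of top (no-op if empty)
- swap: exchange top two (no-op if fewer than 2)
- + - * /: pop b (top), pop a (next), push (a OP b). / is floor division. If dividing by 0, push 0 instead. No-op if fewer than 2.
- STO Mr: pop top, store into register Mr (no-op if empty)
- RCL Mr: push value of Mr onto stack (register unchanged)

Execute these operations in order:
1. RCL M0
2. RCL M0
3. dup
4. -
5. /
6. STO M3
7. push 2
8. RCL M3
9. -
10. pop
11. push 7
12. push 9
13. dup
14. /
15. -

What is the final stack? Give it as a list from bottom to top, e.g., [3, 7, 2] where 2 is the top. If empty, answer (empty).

After op 1 (RCL M0): stack=[0] mem=[0,0,0,0]
After op 2 (RCL M0): stack=[0,0] mem=[0,0,0,0]
After op 3 (dup): stack=[0,0,0] mem=[0,0,0,0]
After op 4 (-): stack=[0,0] mem=[0,0,0,0]
After op 5 (/): stack=[0] mem=[0,0,0,0]
After op 6 (STO M3): stack=[empty] mem=[0,0,0,0]
After op 7 (push 2): stack=[2] mem=[0,0,0,0]
After op 8 (RCL M3): stack=[2,0] mem=[0,0,0,0]
After op 9 (-): stack=[2] mem=[0,0,0,0]
After op 10 (pop): stack=[empty] mem=[0,0,0,0]
After op 11 (push 7): stack=[7] mem=[0,0,0,0]
After op 12 (push 9): stack=[7,9] mem=[0,0,0,0]
After op 13 (dup): stack=[7,9,9] mem=[0,0,0,0]
After op 14 (/): stack=[7,1] mem=[0,0,0,0]
After op 15 (-): stack=[6] mem=[0,0,0,0]

Answer: [6]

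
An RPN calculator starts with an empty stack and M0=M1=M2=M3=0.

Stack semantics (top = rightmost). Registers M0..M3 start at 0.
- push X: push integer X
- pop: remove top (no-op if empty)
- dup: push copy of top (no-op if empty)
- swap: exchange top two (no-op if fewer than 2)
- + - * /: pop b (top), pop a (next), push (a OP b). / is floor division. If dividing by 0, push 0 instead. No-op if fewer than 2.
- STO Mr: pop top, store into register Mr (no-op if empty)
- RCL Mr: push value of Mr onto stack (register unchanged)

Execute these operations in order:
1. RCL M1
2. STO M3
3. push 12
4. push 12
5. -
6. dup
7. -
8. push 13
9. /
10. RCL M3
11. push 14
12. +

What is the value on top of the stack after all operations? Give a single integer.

After op 1 (RCL M1): stack=[0] mem=[0,0,0,0]
After op 2 (STO M3): stack=[empty] mem=[0,0,0,0]
After op 3 (push 12): stack=[12] mem=[0,0,0,0]
After op 4 (push 12): stack=[12,12] mem=[0,0,0,0]
After op 5 (-): stack=[0] mem=[0,0,0,0]
After op 6 (dup): stack=[0,0] mem=[0,0,0,0]
After op 7 (-): stack=[0] mem=[0,0,0,0]
After op 8 (push 13): stack=[0,13] mem=[0,0,0,0]
After op 9 (/): stack=[0] mem=[0,0,0,0]
After op 10 (RCL M3): stack=[0,0] mem=[0,0,0,0]
After op 11 (push 14): stack=[0,0,14] mem=[0,0,0,0]
After op 12 (+): stack=[0,14] mem=[0,0,0,0]

Answer: 14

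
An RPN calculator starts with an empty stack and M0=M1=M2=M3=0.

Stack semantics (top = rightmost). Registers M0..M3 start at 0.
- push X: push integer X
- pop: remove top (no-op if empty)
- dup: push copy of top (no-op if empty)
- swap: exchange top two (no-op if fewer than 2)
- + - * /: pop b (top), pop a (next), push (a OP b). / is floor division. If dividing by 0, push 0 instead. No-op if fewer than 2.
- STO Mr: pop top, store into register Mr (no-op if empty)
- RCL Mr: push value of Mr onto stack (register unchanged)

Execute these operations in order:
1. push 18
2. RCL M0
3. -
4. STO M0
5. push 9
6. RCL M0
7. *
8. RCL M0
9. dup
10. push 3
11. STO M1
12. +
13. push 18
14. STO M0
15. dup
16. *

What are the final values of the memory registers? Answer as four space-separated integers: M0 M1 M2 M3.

Answer: 18 3 0 0

Derivation:
After op 1 (push 18): stack=[18] mem=[0,0,0,0]
After op 2 (RCL M0): stack=[18,0] mem=[0,0,0,0]
After op 3 (-): stack=[18] mem=[0,0,0,0]
After op 4 (STO M0): stack=[empty] mem=[18,0,0,0]
After op 5 (push 9): stack=[9] mem=[18,0,0,0]
After op 6 (RCL M0): stack=[9,18] mem=[18,0,0,0]
After op 7 (*): stack=[162] mem=[18,0,0,0]
After op 8 (RCL M0): stack=[162,18] mem=[18,0,0,0]
After op 9 (dup): stack=[162,18,18] mem=[18,0,0,0]
After op 10 (push 3): stack=[162,18,18,3] mem=[18,0,0,0]
After op 11 (STO M1): stack=[162,18,18] mem=[18,3,0,0]
After op 12 (+): stack=[162,36] mem=[18,3,0,0]
After op 13 (push 18): stack=[162,36,18] mem=[18,3,0,0]
After op 14 (STO M0): stack=[162,36] mem=[18,3,0,0]
After op 15 (dup): stack=[162,36,36] mem=[18,3,0,0]
After op 16 (*): stack=[162,1296] mem=[18,3,0,0]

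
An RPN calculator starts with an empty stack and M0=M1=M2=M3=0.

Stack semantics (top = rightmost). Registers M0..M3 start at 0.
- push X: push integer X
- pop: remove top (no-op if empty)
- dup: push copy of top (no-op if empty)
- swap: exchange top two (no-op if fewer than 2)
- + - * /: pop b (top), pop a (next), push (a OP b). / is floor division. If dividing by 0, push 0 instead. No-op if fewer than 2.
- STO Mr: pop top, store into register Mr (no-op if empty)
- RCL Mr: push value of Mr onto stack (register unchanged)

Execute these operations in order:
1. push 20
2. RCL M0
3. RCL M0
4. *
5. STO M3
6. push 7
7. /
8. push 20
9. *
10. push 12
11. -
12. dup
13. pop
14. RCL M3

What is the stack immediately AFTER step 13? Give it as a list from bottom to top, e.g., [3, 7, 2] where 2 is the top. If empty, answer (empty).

After op 1 (push 20): stack=[20] mem=[0,0,0,0]
After op 2 (RCL M0): stack=[20,0] mem=[0,0,0,0]
After op 3 (RCL M0): stack=[20,0,0] mem=[0,0,0,0]
After op 4 (*): stack=[20,0] mem=[0,0,0,0]
After op 5 (STO M3): stack=[20] mem=[0,0,0,0]
After op 6 (push 7): stack=[20,7] mem=[0,0,0,0]
After op 7 (/): stack=[2] mem=[0,0,0,0]
After op 8 (push 20): stack=[2,20] mem=[0,0,0,0]
After op 9 (*): stack=[40] mem=[0,0,0,0]
After op 10 (push 12): stack=[40,12] mem=[0,0,0,0]
After op 11 (-): stack=[28] mem=[0,0,0,0]
After op 12 (dup): stack=[28,28] mem=[0,0,0,0]
After op 13 (pop): stack=[28] mem=[0,0,0,0]

[28]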